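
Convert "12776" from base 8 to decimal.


Input: "12776" in base 8
Positional expansion:
  Digit '1' (value 1) x 8^4 = 4096
  Digit '2' (value 2) x 8^3 = 1024
  Digit '7' (value 7) x 8^2 = 448
  Digit '7' (value 7) x 8^1 = 56
  Digit '6' (value 6) x 8^0 = 6
Sum = 5630

5630


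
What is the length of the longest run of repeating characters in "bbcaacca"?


Input: "bbcaacca"
Scanning for longest run:
  Position 1 ('b'): continues run of 'b', length=2
  Position 2 ('c'): new char, reset run to 1
  Position 3 ('a'): new char, reset run to 1
  Position 4 ('a'): continues run of 'a', length=2
  Position 5 ('c'): new char, reset run to 1
  Position 6 ('c'): continues run of 'c', length=2
  Position 7 ('a'): new char, reset run to 1
Longest run: 'b' with length 2

2


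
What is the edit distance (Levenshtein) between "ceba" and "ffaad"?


Computing edit distance: "ceba" -> "ffaad"
DP table:
           f    f    a    a    d
      0    1    2    3    4    5
  c   1    1    2    3    4    5
  e   2    2    2    3    4    5
  b   3    3    3    3    4    5
  a   4    4    4    3    3    4
Edit distance = dp[4][5] = 4

4


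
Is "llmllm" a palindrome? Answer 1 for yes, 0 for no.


Input: llmllm
Reversed: mllmll
  Compare pos 0 ('l') with pos 5 ('m'): MISMATCH
  Compare pos 1 ('l') with pos 4 ('l'): match
  Compare pos 2 ('m') with pos 3 ('l'): MISMATCH
Result: not a palindrome

0


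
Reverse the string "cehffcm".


Input: cehffcm
Reading characters right to left:
  Position 6: 'm'
  Position 5: 'c'
  Position 4: 'f'
  Position 3: 'f'
  Position 2: 'h'
  Position 1: 'e'
  Position 0: 'c'
Reversed: mcffhec

mcffhec


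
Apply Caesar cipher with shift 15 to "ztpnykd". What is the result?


Caesar cipher: shift "ztpnykd" by 15
  'z' (pos 25) + 15 = pos 14 = 'o'
  't' (pos 19) + 15 = pos 8 = 'i'
  'p' (pos 15) + 15 = pos 4 = 'e'
  'n' (pos 13) + 15 = pos 2 = 'c'
  'y' (pos 24) + 15 = pos 13 = 'n'
  'k' (pos 10) + 15 = pos 25 = 'z'
  'd' (pos 3) + 15 = pos 18 = 's'
Result: oiecnzs

oiecnzs


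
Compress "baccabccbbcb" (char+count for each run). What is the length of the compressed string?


Input: baccabccbbcb
Runs:
  'b' x 1 => "b1"
  'a' x 1 => "a1"
  'c' x 2 => "c2"
  'a' x 1 => "a1"
  'b' x 1 => "b1"
  'c' x 2 => "c2"
  'b' x 2 => "b2"
  'c' x 1 => "c1"
  'b' x 1 => "b1"
Compressed: "b1a1c2a1b1c2b2c1b1"
Compressed length: 18

18


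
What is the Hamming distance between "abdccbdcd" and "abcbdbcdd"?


Comparing "abdccbdcd" and "abcbdbcdd" position by position:
  Position 0: 'a' vs 'a' => same
  Position 1: 'b' vs 'b' => same
  Position 2: 'd' vs 'c' => differ
  Position 3: 'c' vs 'b' => differ
  Position 4: 'c' vs 'd' => differ
  Position 5: 'b' vs 'b' => same
  Position 6: 'd' vs 'c' => differ
  Position 7: 'c' vs 'd' => differ
  Position 8: 'd' vs 'd' => same
Total differences (Hamming distance): 5

5


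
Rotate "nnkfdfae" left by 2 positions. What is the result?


Input: "nnkfdfae", rotate left by 2
First 2 characters: "nn"
Remaining characters: "kfdfae"
Concatenate remaining + first: "kfdfae" + "nn" = "kfdfaenn"

kfdfaenn


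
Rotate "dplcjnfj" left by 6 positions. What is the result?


Input: "dplcjnfj", rotate left by 6
First 6 characters: "dplcjn"
Remaining characters: "fj"
Concatenate remaining + first: "fj" + "dplcjn" = "fjdplcjn"

fjdplcjn


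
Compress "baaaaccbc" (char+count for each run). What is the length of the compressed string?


Input: baaaaccbc
Runs:
  'b' x 1 => "b1"
  'a' x 4 => "a4"
  'c' x 2 => "c2"
  'b' x 1 => "b1"
  'c' x 1 => "c1"
Compressed: "b1a4c2b1c1"
Compressed length: 10

10


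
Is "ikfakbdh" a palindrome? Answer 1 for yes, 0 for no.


Input: ikfakbdh
Reversed: hdbkafki
  Compare pos 0 ('i') with pos 7 ('h'): MISMATCH
  Compare pos 1 ('k') with pos 6 ('d'): MISMATCH
  Compare pos 2 ('f') with pos 5 ('b'): MISMATCH
  Compare pos 3 ('a') with pos 4 ('k'): MISMATCH
Result: not a palindrome

0


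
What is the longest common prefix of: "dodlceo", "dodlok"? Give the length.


Words: dodlceo, dodlok
  Position 0: all 'd' => match
  Position 1: all 'o' => match
  Position 2: all 'd' => match
  Position 3: all 'l' => match
  Position 4: ('c', 'o') => mismatch, stop
LCP = "dodl" (length 4)

4


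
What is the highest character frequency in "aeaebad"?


Input: aeaebad
Character counts:
  'a': 3
  'b': 1
  'd': 1
  'e': 2
Maximum frequency: 3

3


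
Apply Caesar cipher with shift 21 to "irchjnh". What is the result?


Caesar cipher: shift "irchjnh" by 21
  'i' (pos 8) + 21 = pos 3 = 'd'
  'r' (pos 17) + 21 = pos 12 = 'm'
  'c' (pos 2) + 21 = pos 23 = 'x'
  'h' (pos 7) + 21 = pos 2 = 'c'
  'j' (pos 9) + 21 = pos 4 = 'e'
  'n' (pos 13) + 21 = pos 8 = 'i'
  'h' (pos 7) + 21 = pos 2 = 'c'
Result: dmxceic

dmxceic


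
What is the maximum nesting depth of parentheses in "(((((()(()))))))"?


Input: "(((((()(()))))))"
Tracking depth:
  Position 0 '(': depth becomes 1
  Position 1 '(': depth becomes 2
  Position 2 '(': depth becomes 3
  Position 3 '(': depth becomes 4
  Position 4 '(': depth becomes 5
  Position 5 '(': depth becomes 6
  Position 6 ')': depth becomes 5
  Position 7 '(': depth becomes 6
  Position 8 '(': depth becomes 7
  Position 9 ')': depth becomes 6
  Position 10 ')': depth becomes 5
  Position 11 ')': depth becomes 4
  Position 12 ')': depth becomes 3
  Position 13 ')': depth becomes 2
  Position 14 ')': depth becomes 1
  Position 15 ')': depth becomes 0
Maximum depth reached: 7

7


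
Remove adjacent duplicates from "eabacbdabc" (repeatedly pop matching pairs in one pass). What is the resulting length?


Input: eabacbdabc
Stack-based adjacent duplicate removal:
  Read 'e': push. Stack: e
  Read 'a': push. Stack: ea
  Read 'b': push. Stack: eab
  Read 'a': push. Stack: eaba
  Read 'c': push. Stack: eabac
  Read 'b': push. Stack: eabacb
  Read 'd': push. Stack: eabacbd
  Read 'a': push. Stack: eabacbda
  Read 'b': push. Stack: eabacbdab
  Read 'c': push. Stack: eabacbdabc
Final stack: "eabacbdabc" (length 10)

10


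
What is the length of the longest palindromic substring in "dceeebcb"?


Input: "dceeebcb"
Checking substrings for palindromes:
  [2:5] "eee" (len 3) => palindrome
  [5:8] "bcb" (len 3) => palindrome
  [2:4] "ee" (len 2) => palindrome
  [3:5] "ee" (len 2) => palindrome
Longest palindromic substring: "eee" with length 3

3


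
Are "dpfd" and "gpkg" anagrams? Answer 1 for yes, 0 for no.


Strings: "dpfd", "gpkg"
Sorted first:  ddfp
Sorted second: ggkp
Differ at position 0: 'd' vs 'g' => not anagrams

0


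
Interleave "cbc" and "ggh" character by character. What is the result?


Interleaving "cbc" and "ggh":
  Position 0: 'c' from first, 'g' from second => "cg"
  Position 1: 'b' from first, 'g' from second => "bg"
  Position 2: 'c' from first, 'h' from second => "ch"
Result: cgbgch

cgbgch


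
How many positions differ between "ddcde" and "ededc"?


Comparing "ddcde" and "ededc" position by position:
  Position 0: 'd' vs 'e' => DIFFER
  Position 1: 'd' vs 'd' => same
  Position 2: 'c' vs 'e' => DIFFER
  Position 3: 'd' vs 'd' => same
  Position 4: 'e' vs 'c' => DIFFER
Positions that differ: 3

3


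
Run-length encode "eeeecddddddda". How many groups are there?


Input: eeeecddddddda
Scanning for consecutive runs:
  Group 1: 'e' x 4 (positions 0-3)
  Group 2: 'c' x 1 (positions 4-4)
  Group 3: 'd' x 7 (positions 5-11)
  Group 4: 'a' x 1 (positions 12-12)
Total groups: 4

4


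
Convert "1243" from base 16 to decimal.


Input: "1243" in base 16
Positional expansion:
  Digit '1' (value 1) x 16^3 = 4096
  Digit '2' (value 2) x 16^2 = 512
  Digit '4' (value 4) x 16^1 = 64
  Digit '3' (value 3) x 16^0 = 3
Sum = 4675

4675


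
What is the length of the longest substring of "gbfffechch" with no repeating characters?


Input: "gbfffechch"
Sliding window (track last position of each char):
  Position 0 ('g'): window [0,0] length 1 -- new best
  Position 1 ('b'): window [0,1] length 2 -- new best
  Position 2 ('f'): window [0,2] length 3 -- new best
  Position 3 ('f'): repeat (last at 2), move window start to 3
  Position 3 ('f'): window [3,3] length 1
  Position 4 ('f'): repeat (last at 3), move window start to 4
  Position 4 ('f'): window [4,4] length 1
  Position 5 ('e'): window [4,5] length 2
  Position 6 ('c'): window [4,6] length 3
  Position 7 ('h'): window [4,7] length 4 -- new best
  Position 8 ('c'): repeat (last at 6), move window start to 7
  Position 8 ('c'): window [7,8] length 2
  Position 9 ('h'): repeat (last at 7), move window start to 8
  Position 9 ('h'): window [8,9] length 2
Longest substring with no repeats: "fech" with length 4

4


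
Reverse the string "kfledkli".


Input: kfledkli
Reading characters right to left:
  Position 7: 'i'
  Position 6: 'l'
  Position 5: 'k'
  Position 4: 'd'
  Position 3: 'e'
  Position 2: 'l'
  Position 1: 'f'
  Position 0: 'k'
Reversed: ilkdelfk

ilkdelfk


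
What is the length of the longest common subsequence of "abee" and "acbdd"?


LCS of "abee" and "acbdd"
DP table:
           a    c    b    d    d
      0    0    0    0    0    0
  a   0    1    1    1    1    1
  b   0    1    1    2    2    2
  e   0    1    1    2    2    2
  e   0    1    1    2    2    2
LCS length = dp[4][5] = 2

2


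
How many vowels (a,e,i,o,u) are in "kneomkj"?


Input: kneomkj
Checking each character:
  'k' at position 0: consonant
  'n' at position 1: consonant
  'e' at position 2: vowel (running total: 1)
  'o' at position 3: vowel (running total: 2)
  'm' at position 4: consonant
  'k' at position 5: consonant
  'j' at position 6: consonant
Total vowels: 2

2


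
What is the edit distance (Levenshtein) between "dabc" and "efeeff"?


Computing edit distance: "dabc" -> "efeeff"
DP table:
           e    f    e    e    f    f
      0    1    2    3    4    5    6
  d   1    1    2    3    4    5    6
  a   2    2    2    3    4    5    6
  b   3    3    3    3    4    5    6
  c   4    4    4    4    4    5    6
Edit distance = dp[4][6] = 6

6


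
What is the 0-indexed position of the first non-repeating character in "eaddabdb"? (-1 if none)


Input: eaddabdb
Character frequencies:
  'a': 2
  'b': 2
  'd': 3
  'e': 1
Scanning left to right for freq == 1:
  Position 0 ('e'): unique! => answer = 0

0


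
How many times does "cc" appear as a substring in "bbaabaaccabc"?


Searching for "cc" in "bbaabaaccabc"
Scanning each position:
  Position 0: "bb" => no
  Position 1: "ba" => no
  Position 2: "aa" => no
  Position 3: "ab" => no
  Position 4: "ba" => no
  Position 5: "aa" => no
  Position 6: "ac" => no
  Position 7: "cc" => MATCH
  Position 8: "ca" => no
  Position 9: "ab" => no
  Position 10: "bc" => no
Total occurrences: 1

1


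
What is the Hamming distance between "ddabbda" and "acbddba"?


Comparing "ddabbda" and "acbddba" position by position:
  Position 0: 'd' vs 'a' => differ
  Position 1: 'd' vs 'c' => differ
  Position 2: 'a' vs 'b' => differ
  Position 3: 'b' vs 'd' => differ
  Position 4: 'b' vs 'd' => differ
  Position 5: 'd' vs 'b' => differ
  Position 6: 'a' vs 'a' => same
Total differences (Hamming distance): 6

6


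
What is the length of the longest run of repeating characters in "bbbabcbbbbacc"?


Input: "bbbabcbbbbacc"
Scanning for longest run:
  Position 1 ('b'): continues run of 'b', length=2
  Position 2 ('b'): continues run of 'b', length=3
  Position 3 ('a'): new char, reset run to 1
  Position 4 ('b'): new char, reset run to 1
  Position 5 ('c'): new char, reset run to 1
  Position 6 ('b'): new char, reset run to 1
  Position 7 ('b'): continues run of 'b', length=2
  Position 8 ('b'): continues run of 'b', length=3
  Position 9 ('b'): continues run of 'b', length=4
  Position 10 ('a'): new char, reset run to 1
  Position 11 ('c'): new char, reset run to 1
  Position 12 ('c'): continues run of 'c', length=2
Longest run: 'b' with length 4

4


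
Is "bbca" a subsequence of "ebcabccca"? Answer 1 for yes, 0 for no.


Check if "bbca" is a subsequence of "ebcabccca"
Greedy scan:
  Position 0 ('e'): no match needed
  Position 1 ('b'): matches sub[0] = 'b'
  Position 2 ('c'): no match needed
  Position 3 ('a'): no match needed
  Position 4 ('b'): matches sub[1] = 'b'
  Position 5 ('c'): matches sub[2] = 'c'
  Position 6 ('c'): no match needed
  Position 7 ('c'): no match needed
  Position 8 ('a'): matches sub[3] = 'a'
All 4 characters matched => is a subsequence

1


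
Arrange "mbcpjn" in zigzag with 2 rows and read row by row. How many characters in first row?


Zigzag "mbcpjn" into 2 rows:
Placing characters:
  'm' => row 0
  'b' => row 1
  'c' => row 0
  'p' => row 1
  'j' => row 0
  'n' => row 1
Rows:
  Row 0: "mcj"
  Row 1: "bpn"
First row length: 3

3


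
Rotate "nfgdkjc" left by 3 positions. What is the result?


Input: "nfgdkjc", rotate left by 3
First 3 characters: "nfg"
Remaining characters: "dkjc"
Concatenate remaining + first: "dkjc" + "nfg" = "dkjcnfg"

dkjcnfg


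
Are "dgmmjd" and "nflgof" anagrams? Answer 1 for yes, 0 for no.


Strings: "dgmmjd", "nflgof"
Sorted first:  ddgjmm
Sorted second: ffglno
Differ at position 0: 'd' vs 'f' => not anagrams

0


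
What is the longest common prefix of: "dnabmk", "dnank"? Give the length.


Words: dnabmk, dnank
  Position 0: all 'd' => match
  Position 1: all 'n' => match
  Position 2: all 'a' => match
  Position 3: ('b', 'n') => mismatch, stop
LCP = "dna" (length 3)

3


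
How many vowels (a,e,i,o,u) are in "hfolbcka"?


Input: hfolbcka
Checking each character:
  'h' at position 0: consonant
  'f' at position 1: consonant
  'o' at position 2: vowel (running total: 1)
  'l' at position 3: consonant
  'b' at position 4: consonant
  'c' at position 5: consonant
  'k' at position 6: consonant
  'a' at position 7: vowel (running total: 2)
Total vowels: 2

2


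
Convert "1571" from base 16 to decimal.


Input: "1571" in base 16
Positional expansion:
  Digit '1' (value 1) x 16^3 = 4096
  Digit '5' (value 5) x 16^2 = 1280
  Digit '7' (value 7) x 16^1 = 112
  Digit '1' (value 1) x 16^0 = 1
Sum = 5489

5489


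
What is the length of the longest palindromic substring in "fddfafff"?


Input: "fddfafff"
Checking substrings for palindromes:
  [0:4] "fddf" (len 4) => palindrome
  [3:6] "faf" (len 3) => palindrome
  [5:8] "fff" (len 3) => palindrome
  [1:3] "dd" (len 2) => palindrome
  [5:7] "ff" (len 2) => palindrome
  [6:8] "ff" (len 2) => palindrome
Longest palindromic substring: "fddf" with length 4

4


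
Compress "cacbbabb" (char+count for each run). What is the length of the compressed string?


Input: cacbbabb
Runs:
  'c' x 1 => "c1"
  'a' x 1 => "a1"
  'c' x 1 => "c1"
  'b' x 2 => "b2"
  'a' x 1 => "a1"
  'b' x 2 => "b2"
Compressed: "c1a1c1b2a1b2"
Compressed length: 12

12


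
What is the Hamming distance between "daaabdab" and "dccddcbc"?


Comparing "daaabdab" and "dccddcbc" position by position:
  Position 0: 'd' vs 'd' => same
  Position 1: 'a' vs 'c' => differ
  Position 2: 'a' vs 'c' => differ
  Position 3: 'a' vs 'd' => differ
  Position 4: 'b' vs 'd' => differ
  Position 5: 'd' vs 'c' => differ
  Position 6: 'a' vs 'b' => differ
  Position 7: 'b' vs 'c' => differ
Total differences (Hamming distance): 7

7


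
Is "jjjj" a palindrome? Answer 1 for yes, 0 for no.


Input: jjjj
Reversed: jjjj
  Compare pos 0 ('j') with pos 3 ('j'): match
  Compare pos 1 ('j') with pos 2 ('j'): match
Result: palindrome

1


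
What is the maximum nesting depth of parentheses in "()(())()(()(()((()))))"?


Input: "()(())()(()(()((()))))"
Tracking depth:
  Position 0 '(': depth becomes 1
  Position 1 ')': depth becomes 0
  Position 2 '(': depth becomes 1
  Position 3 '(': depth becomes 2
  Position 4 ')': depth becomes 1
  Position 5 ')': depth becomes 0
  Position 6 '(': depth becomes 1
  Position 7 ')': depth becomes 0
  Position 8 '(': depth becomes 1
  Position 9 '(': depth becomes 2
  Position 10 ')': depth becomes 1
  Position 11 '(': depth becomes 2
  Position 12 '(': depth becomes 3
  Position 13 ')': depth becomes 2
  Position 14 '(': depth becomes 3
  Position 15 '(': depth becomes 4
  Position 16 '(': depth becomes 5
  Position 17 ')': depth becomes 4
  Position 18 ')': depth becomes 3
  Position 19 ')': depth becomes 2
  Position 20 ')': depth becomes 1
  Position 21 ')': depth becomes 0
Maximum depth reached: 5

5


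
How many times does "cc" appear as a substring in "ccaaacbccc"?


Searching for "cc" in "ccaaacbccc"
Scanning each position:
  Position 0: "cc" => MATCH
  Position 1: "ca" => no
  Position 2: "aa" => no
  Position 3: "aa" => no
  Position 4: "ac" => no
  Position 5: "cb" => no
  Position 6: "bc" => no
  Position 7: "cc" => MATCH
  Position 8: "cc" => MATCH
Total occurrences: 3

3


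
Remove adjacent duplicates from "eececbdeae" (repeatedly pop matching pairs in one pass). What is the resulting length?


Input: eececbdeae
Stack-based adjacent duplicate removal:
  Read 'e': push. Stack: e
  Read 'e': matches stack top 'e' => pop. Stack: (empty)
  Read 'c': push. Stack: c
  Read 'e': push. Stack: ce
  Read 'c': push. Stack: cec
  Read 'b': push. Stack: cecb
  Read 'd': push. Stack: cecbd
  Read 'e': push. Stack: cecbde
  Read 'a': push. Stack: cecbdea
  Read 'e': push. Stack: cecbdeae
Final stack: "cecbdeae" (length 8)

8


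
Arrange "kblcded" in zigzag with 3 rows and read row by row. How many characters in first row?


Zigzag "kblcded" into 3 rows:
Placing characters:
  'k' => row 0
  'b' => row 1
  'l' => row 2
  'c' => row 1
  'd' => row 0
  'e' => row 1
  'd' => row 2
Rows:
  Row 0: "kd"
  Row 1: "bce"
  Row 2: "ld"
First row length: 2

2


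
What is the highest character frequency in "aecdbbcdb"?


Input: aecdbbcdb
Character counts:
  'a': 1
  'b': 3
  'c': 2
  'd': 2
  'e': 1
Maximum frequency: 3

3


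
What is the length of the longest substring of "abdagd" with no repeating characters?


Input: "abdagd"
Sliding window (track last position of each char):
  Position 0 ('a'): window [0,0] length 1 -- new best
  Position 1 ('b'): window [0,1] length 2 -- new best
  Position 2 ('d'): window [0,2] length 3 -- new best
  Position 3 ('a'): repeat (last at 0), move window start to 1
  Position 3 ('a'): window [1,3] length 3
  Position 4 ('g'): window [1,4] length 4 -- new best
  Position 5 ('d'): repeat (last at 2), move window start to 3
  Position 5 ('d'): window [3,5] length 3
Longest substring with no repeats: "bdag" with length 4

4


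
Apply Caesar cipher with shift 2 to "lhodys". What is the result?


Caesar cipher: shift "lhodys" by 2
  'l' (pos 11) + 2 = pos 13 = 'n'
  'h' (pos 7) + 2 = pos 9 = 'j'
  'o' (pos 14) + 2 = pos 16 = 'q'
  'd' (pos 3) + 2 = pos 5 = 'f'
  'y' (pos 24) + 2 = pos 0 = 'a'
  's' (pos 18) + 2 = pos 20 = 'u'
Result: njqfau

njqfau


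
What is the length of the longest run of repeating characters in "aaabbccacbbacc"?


Input: "aaabbccacbbacc"
Scanning for longest run:
  Position 1 ('a'): continues run of 'a', length=2
  Position 2 ('a'): continues run of 'a', length=3
  Position 3 ('b'): new char, reset run to 1
  Position 4 ('b'): continues run of 'b', length=2
  Position 5 ('c'): new char, reset run to 1
  Position 6 ('c'): continues run of 'c', length=2
  Position 7 ('a'): new char, reset run to 1
  Position 8 ('c'): new char, reset run to 1
  Position 9 ('b'): new char, reset run to 1
  Position 10 ('b'): continues run of 'b', length=2
  Position 11 ('a'): new char, reset run to 1
  Position 12 ('c'): new char, reset run to 1
  Position 13 ('c'): continues run of 'c', length=2
Longest run: 'a' with length 3

3


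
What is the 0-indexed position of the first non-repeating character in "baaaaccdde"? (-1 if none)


Input: baaaaccdde
Character frequencies:
  'a': 4
  'b': 1
  'c': 2
  'd': 2
  'e': 1
Scanning left to right for freq == 1:
  Position 0 ('b'): unique! => answer = 0

0


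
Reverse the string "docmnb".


Input: docmnb
Reading characters right to left:
  Position 5: 'b'
  Position 4: 'n'
  Position 3: 'm'
  Position 2: 'c'
  Position 1: 'o'
  Position 0: 'd'
Reversed: bnmcod

bnmcod


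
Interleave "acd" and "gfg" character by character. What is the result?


Interleaving "acd" and "gfg":
  Position 0: 'a' from first, 'g' from second => "ag"
  Position 1: 'c' from first, 'f' from second => "cf"
  Position 2: 'd' from first, 'g' from second => "dg"
Result: agcfdg

agcfdg


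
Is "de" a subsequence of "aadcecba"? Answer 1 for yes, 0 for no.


Check if "de" is a subsequence of "aadcecba"
Greedy scan:
  Position 0 ('a'): no match needed
  Position 1 ('a'): no match needed
  Position 2 ('d'): matches sub[0] = 'd'
  Position 3 ('c'): no match needed
  Position 4 ('e'): matches sub[1] = 'e'
  Position 5 ('c'): no match needed
  Position 6 ('b'): no match needed
  Position 7 ('a'): no match needed
All 2 characters matched => is a subsequence

1


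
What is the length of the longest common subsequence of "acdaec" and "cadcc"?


LCS of "acdaec" and "cadcc"
DP table:
           c    a    d    c    c
      0    0    0    0    0    0
  a   0    0    1    1    1    1
  c   0    1    1    1    2    2
  d   0    1    1    2    2    2
  a   0    1    2    2    2    2
  e   0    1    2    2    2    2
  c   0    1    2    2    3    3
LCS length = dp[6][5] = 3

3


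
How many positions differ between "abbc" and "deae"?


Comparing "abbc" and "deae" position by position:
  Position 0: 'a' vs 'd' => DIFFER
  Position 1: 'b' vs 'e' => DIFFER
  Position 2: 'b' vs 'a' => DIFFER
  Position 3: 'c' vs 'e' => DIFFER
Positions that differ: 4

4


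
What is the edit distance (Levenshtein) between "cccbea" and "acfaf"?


Computing edit distance: "cccbea" -> "acfaf"
DP table:
           a    c    f    a    f
      0    1    2    3    4    5
  c   1    1    1    2    3    4
  c   2    2    1    2    3    4
  c   3    3    2    2    3    4
  b   4    4    3    3    3    4
  e   5    5    4    4    4    4
  a   6    5    5    5    4    5
Edit distance = dp[6][5] = 5

5


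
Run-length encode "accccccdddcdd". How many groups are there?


Input: accccccdddcdd
Scanning for consecutive runs:
  Group 1: 'a' x 1 (positions 0-0)
  Group 2: 'c' x 6 (positions 1-6)
  Group 3: 'd' x 3 (positions 7-9)
  Group 4: 'c' x 1 (positions 10-10)
  Group 5: 'd' x 2 (positions 11-12)
Total groups: 5

5


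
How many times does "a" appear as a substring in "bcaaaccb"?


Searching for "a" in "bcaaaccb"
Scanning each position:
  Position 0: "b" => no
  Position 1: "c" => no
  Position 2: "a" => MATCH
  Position 3: "a" => MATCH
  Position 4: "a" => MATCH
  Position 5: "c" => no
  Position 6: "c" => no
  Position 7: "b" => no
Total occurrences: 3

3


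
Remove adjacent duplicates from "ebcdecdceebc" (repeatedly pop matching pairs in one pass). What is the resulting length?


Input: ebcdecdceebc
Stack-based adjacent duplicate removal:
  Read 'e': push. Stack: e
  Read 'b': push. Stack: eb
  Read 'c': push. Stack: ebc
  Read 'd': push. Stack: ebcd
  Read 'e': push. Stack: ebcde
  Read 'c': push. Stack: ebcdec
  Read 'd': push. Stack: ebcdecd
  Read 'c': push. Stack: ebcdecdc
  Read 'e': push. Stack: ebcdecdce
  Read 'e': matches stack top 'e' => pop. Stack: ebcdecdc
  Read 'b': push. Stack: ebcdecdcb
  Read 'c': push. Stack: ebcdecdcbc
Final stack: "ebcdecdcbc" (length 10)

10


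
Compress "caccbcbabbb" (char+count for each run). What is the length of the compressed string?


Input: caccbcbabbb
Runs:
  'c' x 1 => "c1"
  'a' x 1 => "a1"
  'c' x 2 => "c2"
  'b' x 1 => "b1"
  'c' x 1 => "c1"
  'b' x 1 => "b1"
  'a' x 1 => "a1"
  'b' x 3 => "b3"
Compressed: "c1a1c2b1c1b1a1b3"
Compressed length: 16

16


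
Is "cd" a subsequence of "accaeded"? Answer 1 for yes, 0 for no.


Check if "cd" is a subsequence of "accaeded"
Greedy scan:
  Position 0 ('a'): no match needed
  Position 1 ('c'): matches sub[0] = 'c'
  Position 2 ('c'): no match needed
  Position 3 ('a'): no match needed
  Position 4 ('e'): no match needed
  Position 5 ('d'): matches sub[1] = 'd'
  Position 6 ('e'): no match needed
  Position 7 ('d'): no match needed
All 2 characters matched => is a subsequence

1


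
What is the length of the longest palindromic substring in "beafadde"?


Input: "beafadde"
Checking substrings for palindromes:
  [2:5] "afa" (len 3) => palindrome
  [5:7] "dd" (len 2) => palindrome
Longest palindromic substring: "afa" with length 3

3


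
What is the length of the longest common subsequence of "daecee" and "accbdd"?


LCS of "daecee" and "accbdd"
DP table:
           a    c    c    b    d    d
      0    0    0    0    0    0    0
  d   0    0    0    0    0    1    1
  a   0    1    1    1    1    1    1
  e   0    1    1    1    1    1    1
  c   0    1    2    2    2    2    2
  e   0    1    2    2    2    2    2
  e   0    1    2    2    2    2    2
LCS length = dp[6][6] = 2

2


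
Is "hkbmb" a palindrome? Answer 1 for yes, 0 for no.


Input: hkbmb
Reversed: bmbkh
  Compare pos 0 ('h') with pos 4 ('b'): MISMATCH
  Compare pos 1 ('k') with pos 3 ('m'): MISMATCH
Result: not a palindrome

0


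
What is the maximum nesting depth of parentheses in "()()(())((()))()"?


Input: "()()(())((()))()"
Tracking depth:
  Position 0 '(': depth becomes 1
  Position 1 ')': depth becomes 0
  Position 2 '(': depth becomes 1
  Position 3 ')': depth becomes 0
  Position 4 '(': depth becomes 1
  Position 5 '(': depth becomes 2
  Position 6 ')': depth becomes 1
  Position 7 ')': depth becomes 0
  Position 8 '(': depth becomes 1
  Position 9 '(': depth becomes 2
  Position 10 '(': depth becomes 3
  Position 11 ')': depth becomes 2
  Position 12 ')': depth becomes 1
  Position 13 ')': depth becomes 0
  Position 14 '(': depth becomes 1
  Position 15 ')': depth becomes 0
Maximum depth reached: 3

3


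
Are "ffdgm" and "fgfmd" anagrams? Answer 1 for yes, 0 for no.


Strings: "ffdgm", "fgfmd"
Sorted first:  dffgm
Sorted second: dffgm
Sorted forms match => anagrams

1


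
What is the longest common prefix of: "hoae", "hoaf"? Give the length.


Words: hoae, hoaf
  Position 0: all 'h' => match
  Position 1: all 'o' => match
  Position 2: all 'a' => match
  Position 3: ('e', 'f') => mismatch, stop
LCP = "hoa" (length 3)

3


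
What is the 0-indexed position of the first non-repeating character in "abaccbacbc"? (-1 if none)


Input: abaccbacbc
Character frequencies:
  'a': 3
  'b': 3
  'c': 4
Scanning left to right for freq == 1:
  Position 0 ('a'): freq=3, skip
  Position 1 ('b'): freq=3, skip
  Position 2 ('a'): freq=3, skip
  Position 3 ('c'): freq=4, skip
  Position 4 ('c'): freq=4, skip
  Position 5 ('b'): freq=3, skip
  Position 6 ('a'): freq=3, skip
  Position 7 ('c'): freq=4, skip
  Position 8 ('b'): freq=3, skip
  Position 9 ('c'): freq=4, skip
  No unique character found => answer = -1

-1


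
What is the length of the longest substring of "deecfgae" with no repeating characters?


Input: "deecfgae"
Sliding window (track last position of each char):
  Position 0 ('d'): window [0,0] length 1 -- new best
  Position 1 ('e'): window [0,1] length 2 -- new best
  Position 2 ('e'): repeat (last at 1), move window start to 2
  Position 2 ('e'): window [2,2] length 1
  Position 3 ('c'): window [2,3] length 2
  Position 4 ('f'): window [2,4] length 3 -- new best
  Position 5 ('g'): window [2,5] length 4 -- new best
  Position 6 ('a'): window [2,6] length 5 -- new best
  Position 7 ('e'): repeat (last at 2), move window start to 3
  Position 7 ('e'): window [3,7] length 5
Longest substring with no repeats: "ecfga" with length 5

5


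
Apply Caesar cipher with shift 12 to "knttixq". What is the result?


Caesar cipher: shift "knttixq" by 12
  'k' (pos 10) + 12 = pos 22 = 'w'
  'n' (pos 13) + 12 = pos 25 = 'z'
  't' (pos 19) + 12 = pos 5 = 'f'
  't' (pos 19) + 12 = pos 5 = 'f'
  'i' (pos 8) + 12 = pos 20 = 'u'
  'x' (pos 23) + 12 = pos 9 = 'j'
  'q' (pos 16) + 12 = pos 2 = 'c'
Result: wzffujc

wzffujc


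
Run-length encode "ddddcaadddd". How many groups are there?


Input: ddddcaadddd
Scanning for consecutive runs:
  Group 1: 'd' x 4 (positions 0-3)
  Group 2: 'c' x 1 (positions 4-4)
  Group 3: 'a' x 2 (positions 5-6)
  Group 4: 'd' x 4 (positions 7-10)
Total groups: 4

4


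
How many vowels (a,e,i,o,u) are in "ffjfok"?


Input: ffjfok
Checking each character:
  'f' at position 0: consonant
  'f' at position 1: consonant
  'j' at position 2: consonant
  'f' at position 3: consonant
  'o' at position 4: vowel (running total: 1)
  'k' at position 5: consonant
Total vowels: 1

1


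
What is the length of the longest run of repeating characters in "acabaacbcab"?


Input: "acabaacbcab"
Scanning for longest run:
  Position 1 ('c'): new char, reset run to 1
  Position 2 ('a'): new char, reset run to 1
  Position 3 ('b'): new char, reset run to 1
  Position 4 ('a'): new char, reset run to 1
  Position 5 ('a'): continues run of 'a', length=2
  Position 6 ('c'): new char, reset run to 1
  Position 7 ('b'): new char, reset run to 1
  Position 8 ('c'): new char, reset run to 1
  Position 9 ('a'): new char, reset run to 1
  Position 10 ('b'): new char, reset run to 1
Longest run: 'a' with length 2

2


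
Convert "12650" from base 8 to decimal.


Input: "12650" in base 8
Positional expansion:
  Digit '1' (value 1) x 8^4 = 4096
  Digit '2' (value 2) x 8^3 = 1024
  Digit '6' (value 6) x 8^2 = 384
  Digit '5' (value 5) x 8^1 = 40
  Digit '0' (value 0) x 8^0 = 0
Sum = 5544

5544


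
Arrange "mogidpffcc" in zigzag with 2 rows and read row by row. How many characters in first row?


Zigzag "mogidpffcc" into 2 rows:
Placing characters:
  'm' => row 0
  'o' => row 1
  'g' => row 0
  'i' => row 1
  'd' => row 0
  'p' => row 1
  'f' => row 0
  'f' => row 1
  'c' => row 0
  'c' => row 1
Rows:
  Row 0: "mgdfc"
  Row 1: "oipfc"
First row length: 5

5


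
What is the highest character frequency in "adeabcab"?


Input: adeabcab
Character counts:
  'a': 3
  'b': 2
  'c': 1
  'd': 1
  'e': 1
Maximum frequency: 3

3


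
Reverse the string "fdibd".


Input: fdibd
Reading characters right to left:
  Position 4: 'd'
  Position 3: 'b'
  Position 2: 'i'
  Position 1: 'd'
  Position 0: 'f'
Reversed: dbidf

dbidf


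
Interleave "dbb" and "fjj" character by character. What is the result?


Interleaving "dbb" and "fjj":
  Position 0: 'd' from first, 'f' from second => "df"
  Position 1: 'b' from first, 'j' from second => "bj"
  Position 2: 'b' from first, 'j' from second => "bj"
Result: dfbjbj

dfbjbj


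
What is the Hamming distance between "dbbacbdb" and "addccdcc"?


Comparing "dbbacbdb" and "addccdcc" position by position:
  Position 0: 'd' vs 'a' => differ
  Position 1: 'b' vs 'd' => differ
  Position 2: 'b' vs 'd' => differ
  Position 3: 'a' vs 'c' => differ
  Position 4: 'c' vs 'c' => same
  Position 5: 'b' vs 'd' => differ
  Position 6: 'd' vs 'c' => differ
  Position 7: 'b' vs 'c' => differ
Total differences (Hamming distance): 7

7


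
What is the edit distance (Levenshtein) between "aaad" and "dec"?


Computing edit distance: "aaad" -> "dec"
DP table:
           d    e    c
      0    1    2    3
  a   1    1    2    3
  a   2    2    2    3
  a   3    3    3    3
  d   4    3    4    4
Edit distance = dp[4][3] = 4

4


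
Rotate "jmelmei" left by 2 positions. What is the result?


Input: "jmelmei", rotate left by 2
First 2 characters: "jm"
Remaining characters: "elmei"
Concatenate remaining + first: "elmei" + "jm" = "elmeijm"

elmeijm


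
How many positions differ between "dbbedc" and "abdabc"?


Comparing "dbbedc" and "abdabc" position by position:
  Position 0: 'd' vs 'a' => DIFFER
  Position 1: 'b' vs 'b' => same
  Position 2: 'b' vs 'd' => DIFFER
  Position 3: 'e' vs 'a' => DIFFER
  Position 4: 'd' vs 'b' => DIFFER
  Position 5: 'c' vs 'c' => same
Positions that differ: 4

4


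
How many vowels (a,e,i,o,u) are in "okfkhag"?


Input: okfkhag
Checking each character:
  'o' at position 0: vowel (running total: 1)
  'k' at position 1: consonant
  'f' at position 2: consonant
  'k' at position 3: consonant
  'h' at position 4: consonant
  'a' at position 5: vowel (running total: 2)
  'g' at position 6: consonant
Total vowels: 2

2


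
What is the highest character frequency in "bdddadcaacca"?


Input: bdddadcaacca
Character counts:
  'a': 4
  'b': 1
  'c': 3
  'd': 4
Maximum frequency: 4

4


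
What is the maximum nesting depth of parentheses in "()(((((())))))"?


Input: "()(((((())))))"
Tracking depth:
  Position 0 '(': depth becomes 1
  Position 1 ')': depth becomes 0
  Position 2 '(': depth becomes 1
  Position 3 '(': depth becomes 2
  Position 4 '(': depth becomes 3
  Position 5 '(': depth becomes 4
  Position 6 '(': depth becomes 5
  Position 7 '(': depth becomes 6
  Position 8 ')': depth becomes 5
  Position 9 ')': depth becomes 4
  Position 10 ')': depth becomes 3
  Position 11 ')': depth becomes 2
  Position 12 ')': depth becomes 1
  Position 13 ')': depth becomes 0
Maximum depth reached: 6

6


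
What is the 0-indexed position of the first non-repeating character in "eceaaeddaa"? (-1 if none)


Input: eceaaeddaa
Character frequencies:
  'a': 4
  'c': 1
  'd': 2
  'e': 3
Scanning left to right for freq == 1:
  Position 0 ('e'): freq=3, skip
  Position 1 ('c'): unique! => answer = 1

1


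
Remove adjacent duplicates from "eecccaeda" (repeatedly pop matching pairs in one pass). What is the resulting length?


Input: eecccaeda
Stack-based adjacent duplicate removal:
  Read 'e': push. Stack: e
  Read 'e': matches stack top 'e' => pop. Stack: (empty)
  Read 'c': push. Stack: c
  Read 'c': matches stack top 'c' => pop. Stack: (empty)
  Read 'c': push. Stack: c
  Read 'a': push. Stack: ca
  Read 'e': push. Stack: cae
  Read 'd': push. Stack: caed
  Read 'a': push. Stack: caeda
Final stack: "caeda" (length 5)

5


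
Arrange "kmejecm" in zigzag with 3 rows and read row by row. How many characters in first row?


Zigzag "kmejecm" into 3 rows:
Placing characters:
  'k' => row 0
  'm' => row 1
  'e' => row 2
  'j' => row 1
  'e' => row 0
  'c' => row 1
  'm' => row 2
Rows:
  Row 0: "ke"
  Row 1: "mjc"
  Row 2: "em"
First row length: 2

2


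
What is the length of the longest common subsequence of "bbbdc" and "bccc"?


LCS of "bbbdc" and "bccc"
DP table:
           b    c    c    c
      0    0    0    0    0
  b   0    1    1    1    1
  b   0    1    1    1    1
  b   0    1    1    1    1
  d   0    1    1    1    1
  c   0    1    2    2    2
LCS length = dp[5][4] = 2

2


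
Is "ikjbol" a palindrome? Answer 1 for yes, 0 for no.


Input: ikjbol
Reversed: lobjki
  Compare pos 0 ('i') with pos 5 ('l'): MISMATCH
  Compare pos 1 ('k') with pos 4 ('o'): MISMATCH
  Compare pos 2 ('j') with pos 3 ('b'): MISMATCH
Result: not a palindrome

0


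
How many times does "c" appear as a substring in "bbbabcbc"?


Searching for "c" in "bbbabcbc"
Scanning each position:
  Position 0: "b" => no
  Position 1: "b" => no
  Position 2: "b" => no
  Position 3: "a" => no
  Position 4: "b" => no
  Position 5: "c" => MATCH
  Position 6: "b" => no
  Position 7: "c" => MATCH
Total occurrences: 2

2


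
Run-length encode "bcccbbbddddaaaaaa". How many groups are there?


Input: bcccbbbddddaaaaaa
Scanning for consecutive runs:
  Group 1: 'b' x 1 (positions 0-0)
  Group 2: 'c' x 3 (positions 1-3)
  Group 3: 'b' x 3 (positions 4-6)
  Group 4: 'd' x 4 (positions 7-10)
  Group 5: 'a' x 6 (positions 11-16)
Total groups: 5

5


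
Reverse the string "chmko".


Input: chmko
Reading characters right to left:
  Position 4: 'o'
  Position 3: 'k'
  Position 2: 'm'
  Position 1: 'h'
  Position 0: 'c'
Reversed: okmhc

okmhc


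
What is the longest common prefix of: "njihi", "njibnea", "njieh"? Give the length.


Words: njihi, njibnea, njieh
  Position 0: all 'n' => match
  Position 1: all 'j' => match
  Position 2: all 'i' => match
  Position 3: ('h', 'b', 'e') => mismatch, stop
LCP = "nji" (length 3)

3


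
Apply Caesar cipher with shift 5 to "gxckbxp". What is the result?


Caesar cipher: shift "gxckbxp" by 5
  'g' (pos 6) + 5 = pos 11 = 'l'
  'x' (pos 23) + 5 = pos 2 = 'c'
  'c' (pos 2) + 5 = pos 7 = 'h'
  'k' (pos 10) + 5 = pos 15 = 'p'
  'b' (pos 1) + 5 = pos 6 = 'g'
  'x' (pos 23) + 5 = pos 2 = 'c'
  'p' (pos 15) + 5 = pos 20 = 'u'
Result: lchpgcu

lchpgcu


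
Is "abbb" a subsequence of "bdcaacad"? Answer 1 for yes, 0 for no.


Check if "abbb" is a subsequence of "bdcaacad"
Greedy scan:
  Position 0 ('b'): no match needed
  Position 1 ('d'): no match needed
  Position 2 ('c'): no match needed
  Position 3 ('a'): matches sub[0] = 'a'
  Position 4 ('a'): no match needed
  Position 5 ('c'): no match needed
  Position 6 ('a'): no match needed
  Position 7 ('d'): no match needed
Only matched 1/4 characters => not a subsequence

0


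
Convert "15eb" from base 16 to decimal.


Input: "15eb" in base 16
Positional expansion:
  Digit '1' (value 1) x 16^3 = 4096
  Digit '5' (value 5) x 16^2 = 1280
  Digit 'e' (value 14) x 16^1 = 224
  Digit 'b' (value 11) x 16^0 = 11
Sum = 5611

5611


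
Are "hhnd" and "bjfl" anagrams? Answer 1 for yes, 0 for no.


Strings: "hhnd", "bjfl"
Sorted first:  dhhn
Sorted second: bfjl
Differ at position 0: 'd' vs 'b' => not anagrams

0


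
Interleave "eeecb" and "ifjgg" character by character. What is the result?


Interleaving "eeecb" and "ifjgg":
  Position 0: 'e' from first, 'i' from second => "ei"
  Position 1: 'e' from first, 'f' from second => "ef"
  Position 2: 'e' from first, 'j' from second => "ej"
  Position 3: 'c' from first, 'g' from second => "cg"
  Position 4: 'b' from first, 'g' from second => "bg"
Result: eiefejcgbg

eiefejcgbg


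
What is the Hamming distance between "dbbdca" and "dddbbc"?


Comparing "dbbdca" and "dddbbc" position by position:
  Position 0: 'd' vs 'd' => same
  Position 1: 'b' vs 'd' => differ
  Position 2: 'b' vs 'd' => differ
  Position 3: 'd' vs 'b' => differ
  Position 4: 'c' vs 'b' => differ
  Position 5: 'a' vs 'c' => differ
Total differences (Hamming distance): 5

5


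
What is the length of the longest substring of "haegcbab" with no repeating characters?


Input: "haegcbab"
Sliding window (track last position of each char):
  Position 0 ('h'): window [0,0] length 1 -- new best
  Position 1 ('a'): window [0,1] length 2 -- new best
  Position 2 ('e'): window [0,2] length 3 -- new best
  Position 3 ('g'): window [0,3] length 4 -- new best
  Position 4 ('c'): window [0,4] length 5 -- new best
  Position 5 ('b'): window [0,5] length 6 -- new best
  Position 6 ('a'): repeat (last at 1), move window start to 2
  Position 6 ('a'): window [2,6] length 5
  Position 7 ('b'): repeat (last at 5), move window start to 6
  Position 7 ('b'): window [6,7] length 2
Longest substring with no repeats: "haegcb" with length 6

6


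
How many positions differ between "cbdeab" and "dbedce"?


Comparing "cbdeab" and "dbedce" position by position:
  Position 0: 'c' vs 'd' => DIFFER
  Position 1: 'b' vs 'b' => same
  Position 2: 'd' vs 'e' => DIFFER
  Position 3: 'e' vs 'd' => DIFFER
  Position 4: 'a' vs 'c' => DIFFER
  Position 5: 'b' vs 'e' => DIFFER
Positions that differ: 5

5


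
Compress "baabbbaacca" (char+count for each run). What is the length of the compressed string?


Input: baabbbaacca
Runs:
  'b' x 1 => "b1"
  'a' x 2 => "a2"
  'b' x 3 => "b3"
  'a' x 2 => "a2"
  'c' x 2 => "c2"
  'a' x 1 => "a1"
Compressed: "b1a2b3a2c2a1"
Compressed length: 12

12


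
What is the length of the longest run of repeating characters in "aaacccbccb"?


Input: "aaacccbccb"
Scanning for longest run:
  Position 1 ('a'): continues run of 'a', length=2
  Position 2 ('a'): continues run of 'a', length=3
  Position 3 ('c'): new char, reset run to 1
  Position 4 ('c'): continues run of 'c', length=2
  Position 5 ('c'): continues run of 'c', length=3
  Position 6 ('b'): new char, reset run to 1
  Position 7 ('c'): new char, reset run to 1
  Position 8 ('c'): continues run of 'c', length=2
  Position 9 ('b'): new char, reset run to 1
Longest run: 'a' with length 3

3
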